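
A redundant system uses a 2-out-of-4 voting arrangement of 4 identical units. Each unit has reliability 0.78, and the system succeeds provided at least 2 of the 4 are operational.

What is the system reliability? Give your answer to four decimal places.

0.9644

R = Σ_{i=2}^{4} C(4,i) p^i (1−p)^{4−i} with p = 0.78
C(4,2)·0.78^2·0.22^2 = 0.176679
C(4,3)·0.78^3·0.22^1 = 0.417606
C(4,4)·0.78^4·0.22^0 = 0.370151
Sum = 0.9644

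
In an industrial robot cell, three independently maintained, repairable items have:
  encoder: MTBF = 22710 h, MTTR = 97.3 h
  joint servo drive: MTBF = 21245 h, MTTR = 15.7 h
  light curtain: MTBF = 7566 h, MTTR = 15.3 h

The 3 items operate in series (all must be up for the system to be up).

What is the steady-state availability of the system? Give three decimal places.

A(encoder) = MTBF/(MTBF+MTTR) = 22710/(22710+97.3) = 0.995734
A(joint servo drive) = MTBF/(MTBF+MTTR) = 21245/(21245+15.7) = 0.999262
A(light curtain) = MTBF/(MTBF+MTTR) = 7566/(7566+15.3) = 0.997982
Series availability: 0.995734 × 0.999262 × 0.997982 = 0.993

0.993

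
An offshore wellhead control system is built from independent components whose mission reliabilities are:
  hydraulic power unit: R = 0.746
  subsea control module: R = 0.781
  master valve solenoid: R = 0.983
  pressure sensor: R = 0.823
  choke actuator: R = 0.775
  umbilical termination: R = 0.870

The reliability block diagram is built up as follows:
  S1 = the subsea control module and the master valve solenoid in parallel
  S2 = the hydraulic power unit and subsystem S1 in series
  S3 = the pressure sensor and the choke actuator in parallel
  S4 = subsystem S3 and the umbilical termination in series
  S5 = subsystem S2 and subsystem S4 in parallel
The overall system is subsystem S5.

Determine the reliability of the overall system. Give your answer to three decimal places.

0.958

Parallel (subsea control module and master valve solenoid): 1 − (1 − 0.78100)(1 − 0.98300) = 0.99628
Series (hydraulic power unit and [0.99628]): 0.74600 × 0.99628 = 0.74322
Parallel (pressure sensor and choke actuator): 1 − (1 − 0.82300)(1 − 0.77500) = 0.96018
Series ([0.96018] and umbilical termination): 0.96018 × 0.87000 = 0.83536
Parallel ([0.74322] and [0.83536]): 1 − (1 − 0.74322)(1 − 0.83536) = 0.958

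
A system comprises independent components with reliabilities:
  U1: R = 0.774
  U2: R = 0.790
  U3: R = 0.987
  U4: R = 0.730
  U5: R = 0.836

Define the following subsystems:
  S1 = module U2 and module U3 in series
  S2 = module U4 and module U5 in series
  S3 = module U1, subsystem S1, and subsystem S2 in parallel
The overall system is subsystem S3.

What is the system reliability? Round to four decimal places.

Series (U2 and U3): 0.790000 × 0.987000 = 0.779730
Series (U4 and U5): 0.730000 × 0.836000 = 0.610280
Parallel (U1, [0.779730], and [0.610280]): 1 − (1 − 0.774000)(1 − 0.779730)(1 − 0.610280) = 0.9806

0.9806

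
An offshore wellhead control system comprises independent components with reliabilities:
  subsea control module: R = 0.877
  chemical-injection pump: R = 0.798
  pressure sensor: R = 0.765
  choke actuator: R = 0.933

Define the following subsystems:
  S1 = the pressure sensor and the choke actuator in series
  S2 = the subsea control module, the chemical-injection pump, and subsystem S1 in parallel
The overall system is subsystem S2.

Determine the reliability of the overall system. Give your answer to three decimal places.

Series (pressure sensor and choke actuator): 0.76500 × 0.93300 = 0.71375
Parallel (subsea control module, chemical-injection pump, and [0.71375]): 1 − (1 − 0.87700)(1 − 0.79800)(1 − 0.71375) = 0.993

0.993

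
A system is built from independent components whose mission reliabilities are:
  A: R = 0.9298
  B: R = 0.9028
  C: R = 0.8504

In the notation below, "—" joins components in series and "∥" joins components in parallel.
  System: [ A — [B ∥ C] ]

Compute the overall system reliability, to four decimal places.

0.9163

Parallel (B and C): 1 − (1 − 0.902800)(1 − 0.850400) = 0.985459
Series (A and [0.985459]): 0.929800 × 0.985459 = 0.9163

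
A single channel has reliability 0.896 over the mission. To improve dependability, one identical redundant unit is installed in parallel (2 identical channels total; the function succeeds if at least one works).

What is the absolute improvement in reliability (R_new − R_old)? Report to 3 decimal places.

0.093

R_before = 0.896
R_after = 1 − (1 − 0.896)^2 = 0.989
ΔR = 0.989 − 0.896 = 0.093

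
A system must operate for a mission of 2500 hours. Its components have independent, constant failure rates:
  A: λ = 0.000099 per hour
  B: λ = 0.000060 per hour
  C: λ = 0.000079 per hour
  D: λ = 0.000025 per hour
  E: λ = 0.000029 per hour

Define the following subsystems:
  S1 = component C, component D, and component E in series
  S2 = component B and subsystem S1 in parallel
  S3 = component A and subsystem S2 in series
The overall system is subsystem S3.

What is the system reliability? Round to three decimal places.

0.750

R(A) = exp(−0.000099 × 2500) = 0.78075
R(B) = exp(−0.000060 × 2500) = 0.86071
R(C) = exp(−0.000079 × 2500) = 0.82078
R(D) = exp(−0.000025 × 2500) = 0.93941
R(E) = exp(−0.000029 × 2500) = 0.93007
Series (C, D, and E): 0.82078 × 0.93941 × 0.93007 = 0.71713
Parallel (B and [0.71713]): 1 − (1 − 0.86071)(1 − 0.71713) = 0.96060
Series (A and [0.96060]): 0.78075 × 0.96060 = 0.750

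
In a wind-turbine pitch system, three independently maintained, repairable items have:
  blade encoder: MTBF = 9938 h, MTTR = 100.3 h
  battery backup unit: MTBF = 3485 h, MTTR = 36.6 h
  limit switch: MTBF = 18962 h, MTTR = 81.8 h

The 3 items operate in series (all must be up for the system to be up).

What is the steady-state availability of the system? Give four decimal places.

0.9755

A(blade encoder) = MTBF/(MTBF+MTTR) = 9938/(9938+100.3) = 0.990008
A(battery backup unit) = MTBF/(MTBF+MTTR) = 3485/(3485+36.6) = 0.989607
A(limit switch) = MTBF/(MTBF+MTTR) = 18962/(18962+81.8) = 0.995705
Series availability: 0.990008 × 0.989607 × 0.995705 = 0.9755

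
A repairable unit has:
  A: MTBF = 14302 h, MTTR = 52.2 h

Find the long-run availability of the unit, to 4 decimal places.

A(A) = MTBF/(MTBF+MTTR) = 14302/(14302+52.2) = 0.9964

0.9964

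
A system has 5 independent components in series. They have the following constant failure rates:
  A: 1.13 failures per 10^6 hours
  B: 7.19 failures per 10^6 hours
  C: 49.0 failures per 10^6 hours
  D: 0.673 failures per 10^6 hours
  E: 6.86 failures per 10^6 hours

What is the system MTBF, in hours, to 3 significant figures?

15400

Series of exponential components: λ_sys = Σ λ_i
λ_sys = 0.00000113 + 0.00000719 + 0.0000490 + 0.000000673 + 0.00000686 = 6.4853e-05 /h
MTBF = 1 / λ_sys = 15400 h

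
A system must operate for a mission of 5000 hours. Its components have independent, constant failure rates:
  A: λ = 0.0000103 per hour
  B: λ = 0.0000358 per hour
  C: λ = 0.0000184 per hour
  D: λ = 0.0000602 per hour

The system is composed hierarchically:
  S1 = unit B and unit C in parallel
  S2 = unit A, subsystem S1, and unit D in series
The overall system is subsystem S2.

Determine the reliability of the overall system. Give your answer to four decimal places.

0.6928

R(A) = exp(−0.0000103 × 5000) = 0.949804
R(B) = exp(−0.0000358 × 5000) = 0.836106
R(C) = exp(−0.0000184 × 5000) = 0.912105
R(D) = exp(−0.0000602 × 5000) = 0.740078
Parallel (B and C): 1 − (1 − 0.836106)(1 − 0.912105) = 0.985595
Series (A, [0.985595], and D): 0.949804 × 0.985595 × 0.740078 = 0.6928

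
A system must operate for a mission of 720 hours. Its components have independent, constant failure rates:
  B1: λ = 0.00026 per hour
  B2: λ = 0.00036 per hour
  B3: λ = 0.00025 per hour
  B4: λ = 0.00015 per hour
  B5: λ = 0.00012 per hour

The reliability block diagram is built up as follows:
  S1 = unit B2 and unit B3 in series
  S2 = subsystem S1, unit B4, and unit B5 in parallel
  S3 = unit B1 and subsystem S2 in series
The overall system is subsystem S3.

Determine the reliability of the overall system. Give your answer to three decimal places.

R(B1) = exp(−0.00026 × 720) = 0.82928
R(B2) = exp(−0.00036 × 720) = 0.77167
R(B3) = exp(−0.00025 × 720) = 0.83527
R(B4) = exp(−0.00015 × 720) = 0.89763
R(B5) = exp(−0.00012 × 720) = 0.91723
Series (B2 and B3): 0.77167 × 0.83527 = 0.64455
Parallel ([0.64455], B4, and B5): 1 − (1 − 0.64455)(1 − 0.89763)(1 − 0.91723) = 0.99699
Series (B1 and [0.99699]): 0.82928 × 0.99699 = 0.827

0.827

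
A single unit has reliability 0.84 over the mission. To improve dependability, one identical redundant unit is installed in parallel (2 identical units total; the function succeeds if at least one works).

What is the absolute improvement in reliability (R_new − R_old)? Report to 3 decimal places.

0.134

R_before = 0.84
R_after = 1 − (1 − 0.84)^2 = 0.974
ΔR = 0.974 − 0.84 = 0.134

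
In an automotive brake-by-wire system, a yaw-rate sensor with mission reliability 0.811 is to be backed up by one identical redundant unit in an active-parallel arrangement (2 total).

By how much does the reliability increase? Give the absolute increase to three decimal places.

R_before = 0.811
R_after = 1 − (1 − 0.811)^2 = 0.964
ΔR = 0.964 − 0.811 = 0.153

0.153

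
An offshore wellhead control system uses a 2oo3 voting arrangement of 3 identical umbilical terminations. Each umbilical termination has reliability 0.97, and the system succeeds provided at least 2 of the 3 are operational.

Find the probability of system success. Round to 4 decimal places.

0.9974

R = Σ_{i=2}^{3} C(3,i) p^i (1−p)^{3−i} with p = 0.97
C(3,2)·0.97^2·0.03^1 = 0.084681
C(3,3)·0.97^3·0.03^0 = 0.912673
Sum = 0.9974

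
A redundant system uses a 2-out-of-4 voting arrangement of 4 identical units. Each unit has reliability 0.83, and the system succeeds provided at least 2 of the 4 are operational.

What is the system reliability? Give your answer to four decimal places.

R = Σ_{i=2}^{4} C(4,i) p^i (1−p)^{4−i} with p = 0.83
C(4,2)·0.83^2·0.17^2 = 0.119455
C(4,3)·0.83^3·0.17^1 = 0.388815
C(4,4)·0.83^4·0.17^0 = 0.474583
Sum = 0.9829

0.9829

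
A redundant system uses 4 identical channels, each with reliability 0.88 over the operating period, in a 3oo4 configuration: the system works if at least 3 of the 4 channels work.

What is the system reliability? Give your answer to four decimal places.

0.9268

R = Σ_{i=3}^{4} C(4,i) p^i (1−p)^{4−i} with p = 0.88
C(4,3)·0.88^3·0.12^1 = 0.327107
C(4,4)·0.88^4·0.12^0 = 0.599695
Sum = 0.9268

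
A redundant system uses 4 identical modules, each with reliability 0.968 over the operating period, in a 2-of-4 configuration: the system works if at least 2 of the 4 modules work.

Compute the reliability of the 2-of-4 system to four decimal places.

0.9999

R = Σ_{i=2}^{4} C(4,i) p^i (1−p)^{4−i} with p = 0.968
C(4,2)·0.968^2·0.032^2 = 0.005757
C(4,3)·0.968^3·0.032^1 = 0.116101
C(4,4)·0.968^4·0.032^0 = 0.878014
Sum = 0.9999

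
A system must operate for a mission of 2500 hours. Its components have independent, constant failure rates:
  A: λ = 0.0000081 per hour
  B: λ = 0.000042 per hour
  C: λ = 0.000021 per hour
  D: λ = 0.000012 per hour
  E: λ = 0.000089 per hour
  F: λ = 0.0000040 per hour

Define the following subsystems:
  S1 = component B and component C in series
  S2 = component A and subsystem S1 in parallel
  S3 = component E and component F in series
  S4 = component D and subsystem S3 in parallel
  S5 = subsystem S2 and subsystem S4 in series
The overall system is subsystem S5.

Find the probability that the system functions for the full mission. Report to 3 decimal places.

0.991

R(A) = exp(−0.0000081 × 2500) = 0.97995
R(B) = exp(−0.000042 × 2500) = 0.90032
R(C) = exp(−0.000021 × 2500) = 0.94885
R(D) = exp(−0.000012 × 2500) = 0.97045
R(E) = exp(−0.000089 × 2500) = 0.80052
R(F) = exp(−0.0000040 × 2500) = 0.99005
Series (B and C): 0.90032 × 0.94885 = 0.85427
Parallel (A and [0.85427]): 1 − (1 − 0.97995)(1 − 0.85427) = 0.99708
Series (E and F): 0.80052 × 0.99005 = 0.79255
Parallel (D and [0.79255]): 1 − (1 − 0.97045)(1 − 0.79255) = 0.99387
Series ([0.99708] and [0.99387]): 0.99708 × 0.99387 = 0.991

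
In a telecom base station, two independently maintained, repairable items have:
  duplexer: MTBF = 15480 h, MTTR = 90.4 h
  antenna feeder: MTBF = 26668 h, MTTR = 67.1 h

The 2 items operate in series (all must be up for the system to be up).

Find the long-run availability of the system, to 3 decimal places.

0.992

A(duplexer) = MTBF/(MTBF+MTTR) = 15480/(15480+90.4) = 0.994194
A(antenna feeder) = MTBF/(MTBF+MTTR) = 26668/(26668+67.1) = 0.997490
Series availability: 0.994194 × 0.997490 = 0.992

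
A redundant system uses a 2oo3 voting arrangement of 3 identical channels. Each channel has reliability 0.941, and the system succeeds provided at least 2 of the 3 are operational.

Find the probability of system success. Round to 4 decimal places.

0.9900

R = Σ_{i=2}^{3} C(3,i) p^i (1−p)^{3−i} with p = 0.941
C(3,2)·0.941^2·0.059^1 = 0.156730
C(3,3)·0.941^3·0.059^0 = 0.833238
Sum = 0.9900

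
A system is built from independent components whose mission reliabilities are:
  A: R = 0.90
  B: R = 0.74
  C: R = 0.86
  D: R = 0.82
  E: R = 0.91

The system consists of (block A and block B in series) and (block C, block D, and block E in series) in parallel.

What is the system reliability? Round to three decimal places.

Series (A and B): 0.90000 × 0.74000 = 0.66600
Series (C, D, and E): 0.86000 × 0.82000 × 0.91000 = 0.64173
Parallel ([0.66600] and [0.64173]): 1 − (1 − 0.66600)(1 − 0.64173) = 0.880

0.880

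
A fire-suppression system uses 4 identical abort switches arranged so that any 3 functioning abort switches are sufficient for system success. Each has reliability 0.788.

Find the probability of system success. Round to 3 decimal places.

R = Σ_{i=3}^{4} C(4,i) p^i (1−p)^{4−i} with p = 0.788
C(4,3)·0.788^3·0.212^1 = 0.41493
C(4,4)·0.788^4·0.212^0 = 0.38557
Sum = 0.801

0.801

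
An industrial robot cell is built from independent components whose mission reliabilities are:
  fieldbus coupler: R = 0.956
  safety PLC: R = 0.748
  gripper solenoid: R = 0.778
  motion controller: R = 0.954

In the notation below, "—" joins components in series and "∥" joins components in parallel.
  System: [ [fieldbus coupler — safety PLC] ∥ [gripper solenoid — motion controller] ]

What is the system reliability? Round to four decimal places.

0.9266

Series (fieldbus coupler and safety PLC): 0.956000 × 0.748000 = 0.715088
Series (gripper solenoid and motion controller): 0.778000 × 0.954000 = 0.742212
Parallel ([0.715088] and [0.742212]): 1 − (1 − 0.715088)(1 − 0.742212) = 0.9266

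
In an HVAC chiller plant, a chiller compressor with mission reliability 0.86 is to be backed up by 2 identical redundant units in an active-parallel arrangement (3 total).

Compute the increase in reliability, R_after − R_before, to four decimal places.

0.1373

R_before = 0.86
R_after = 1 − (1 − 0.86)^3 = 0.9973
ΔR = 0.9973 − 0.86 = 0.1373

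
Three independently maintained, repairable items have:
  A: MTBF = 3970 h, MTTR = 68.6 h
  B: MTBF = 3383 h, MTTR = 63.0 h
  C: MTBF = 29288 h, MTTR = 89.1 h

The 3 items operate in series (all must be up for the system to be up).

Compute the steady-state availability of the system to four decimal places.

0.9621

A(A) = MTBF/(MTBF+MTTR) = 3970/(3970+68.6) = 0.983014
A(B) = MTBF/(MTBF+MTTR) = 3383/(3383+63.0) = 0.981718
A(C) = MTBF/(MTBF+MTTR) = 29288/(29288+89.1) = 0.996967
Series availability: 0.983014 × 0.981718 × 0.996967 = 0.9621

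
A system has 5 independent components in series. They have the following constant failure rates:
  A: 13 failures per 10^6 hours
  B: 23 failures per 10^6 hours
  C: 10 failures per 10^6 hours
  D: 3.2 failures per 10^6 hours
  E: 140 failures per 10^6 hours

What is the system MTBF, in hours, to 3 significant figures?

Series of exponential components: λ_sys = Σ λ_i
λ_sys = 0.000013 + 0.000023 + 0.000010 + 0.0000032 + 0.00014 = 1.8920e-04 /h
MTBF = 1 / λ_sys = 5290 h

5290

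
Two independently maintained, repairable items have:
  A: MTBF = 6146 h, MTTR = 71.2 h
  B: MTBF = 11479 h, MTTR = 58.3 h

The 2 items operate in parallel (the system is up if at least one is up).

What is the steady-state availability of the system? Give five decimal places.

A(A) = MTBF/(MTBF+MTTR) = 6146/(6146+71.2) = 0.988548
A(B) = MTBF/(MTBF+MTTR) = 11479/(11479+58.3) = 0.994947
Parallel availability: 1 − (1 − 0.988548)(1 − 0.994947) = 0.99994

0.99994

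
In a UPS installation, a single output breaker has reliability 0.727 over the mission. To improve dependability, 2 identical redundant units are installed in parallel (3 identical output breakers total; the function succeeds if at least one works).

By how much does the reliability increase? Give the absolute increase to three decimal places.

0.253

R_before = 0.727
R_after = 1 − (1 − 0.727)^3 = 0.980
ΔR = 0.980 − 0.727 = 0.253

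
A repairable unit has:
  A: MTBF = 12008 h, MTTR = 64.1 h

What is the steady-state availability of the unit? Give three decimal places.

A(A) = MTBF/(MTBF+MTTR) = 12008/(12008+64.1) = 0.995

0.995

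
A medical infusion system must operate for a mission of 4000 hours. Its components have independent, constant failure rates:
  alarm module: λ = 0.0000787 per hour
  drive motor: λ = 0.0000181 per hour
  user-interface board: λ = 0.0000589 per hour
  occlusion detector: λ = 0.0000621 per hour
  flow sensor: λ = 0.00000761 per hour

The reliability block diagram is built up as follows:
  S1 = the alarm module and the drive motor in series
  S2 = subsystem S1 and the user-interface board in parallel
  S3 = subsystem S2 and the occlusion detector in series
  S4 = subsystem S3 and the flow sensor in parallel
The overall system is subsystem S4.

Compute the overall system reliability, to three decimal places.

0.992

R(alarm module) = exp(−0.0000787 × 4000) = 0.72993
R(drive motor) = exp(−0.0000181 × 4000) = 0.93016
R(user-interface board) = exp(−0.0000589 × 4000) = 0.79010
R(occlusion detector) = exp(−0.0000621 × 4000) = 0.78005
R(flow sensor) = exp(−0.00000761 × 4000) = 0.97002
Series (alarm module and drive motor): 0.72993 × 0.93016 = 0.67895
Parallel ([0.67895] and user-interface board): 1 − (1 − 0.67895)(1 − 0.79010) = 0.93261
Series ([0.93261] and occlusion detector): 0.93261 × 0.78005 = 0.72748
Parallel ([0.72748] and flow sensor): 1 − (1 − 0.72748)(1 − 0.97002) = 0.992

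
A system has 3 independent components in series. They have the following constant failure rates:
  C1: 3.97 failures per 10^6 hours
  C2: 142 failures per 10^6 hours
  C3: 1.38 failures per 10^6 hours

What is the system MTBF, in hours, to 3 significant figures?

6790

Series of exponential components: λ_sys = Σ λ_i
λ_sys = 0.00000397 + 0.000142 + 0.00000138 = 1.4735e-04 /h
MTBF = 1 / λ_sys = 6790 h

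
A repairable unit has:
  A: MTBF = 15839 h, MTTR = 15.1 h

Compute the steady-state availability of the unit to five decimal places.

0.99905

A(A) = MTBF/(MTBF+MTTR) = 15839/(15839+15.1) = 0.99905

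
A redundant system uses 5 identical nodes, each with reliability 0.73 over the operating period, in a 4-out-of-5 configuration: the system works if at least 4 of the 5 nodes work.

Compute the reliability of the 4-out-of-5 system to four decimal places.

R = Σ_{i=4}^{5} C(5,i) p^i (1−p)^{5−i} with p = 0.73
C(5,4)·0.73^4·0.27^1 = 0.383376
C(5,5)·0.73^5·0.27^0 = 0.207307
Sum = 0.5907

0.5907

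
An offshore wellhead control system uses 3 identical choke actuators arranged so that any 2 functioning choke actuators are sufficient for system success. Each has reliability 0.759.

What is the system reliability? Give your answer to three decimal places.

R = Σ_{i=2}^{3} C(3,i) p^i (1−p)^{3−i} with p = 0.759
C(3,2)·0.759^2·0.241^1 = 0.41651
C(3,3)·0.759^3·0.241^0 = 0.43725
Sum = 0.854

0.854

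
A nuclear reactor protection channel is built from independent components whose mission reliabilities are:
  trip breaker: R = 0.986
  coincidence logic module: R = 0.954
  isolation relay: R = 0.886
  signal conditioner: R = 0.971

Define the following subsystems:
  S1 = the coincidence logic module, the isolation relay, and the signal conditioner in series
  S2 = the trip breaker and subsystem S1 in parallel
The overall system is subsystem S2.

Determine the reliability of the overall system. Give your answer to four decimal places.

Series (coincidence logic module, isolation relay, and signal conditioner): 0.954000 × 0.886000 × 0.971000 = 0.820732
Parallel (trip breaker and [0.820732]): 1 − (1 − 0.986000)(1 − 0.820732) = 0.9975

0.9975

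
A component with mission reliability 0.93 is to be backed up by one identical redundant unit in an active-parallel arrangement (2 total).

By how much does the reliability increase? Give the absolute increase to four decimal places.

R_before = 0.93
R_after = 1 − (1 − 0.93)^2 = 0.9951
ΔR = 0.9951 − 0.93 = 0.0651

0.0651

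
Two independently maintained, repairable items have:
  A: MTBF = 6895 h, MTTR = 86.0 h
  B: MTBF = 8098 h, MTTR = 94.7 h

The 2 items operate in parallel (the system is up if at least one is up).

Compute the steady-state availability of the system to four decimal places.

0.9999

A(A) = MTBF/(MTBF+MTTR) = 6895/(6895+86.0) = 0.987681
A(B) = MTBF/(MTBF+MTTR) = 8098/(8098+94.7) = 0.988441
Parallel availability: 1 − (1 − 0.987681)(1 − 0.988441) = 0.9999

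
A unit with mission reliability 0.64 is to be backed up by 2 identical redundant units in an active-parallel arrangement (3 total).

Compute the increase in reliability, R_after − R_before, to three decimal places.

0.313

R_before = 0.64
R_after = 1 − (1 − 0.64)^3 = 0.953
ΔR = 0.953 − 0.64 = 0.313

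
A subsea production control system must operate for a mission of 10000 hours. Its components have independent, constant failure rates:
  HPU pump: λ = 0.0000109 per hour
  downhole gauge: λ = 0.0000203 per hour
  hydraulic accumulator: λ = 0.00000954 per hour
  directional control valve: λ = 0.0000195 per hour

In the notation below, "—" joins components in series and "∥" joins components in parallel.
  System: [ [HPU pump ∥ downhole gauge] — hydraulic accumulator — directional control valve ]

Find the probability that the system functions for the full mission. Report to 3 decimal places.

R(HPU pump) = exp(−0.0000109 × 10000) = 0.89673
R(downhole gauge) = exp(−0.0000203 × 10000) = 0.81628
R(hydraulic accumulator) = exp(−0.00000954 × 10000) = 0.90901
R(directional control valve) = exp(−0.0000195 × 10000) = 0.82283
Parallel (HPU pump and downhole gauge): 1 − (1 − 0.89673)(1 − 0.81628) = 0.98103
Series ([0.98103], hydraulic accumulator, and directional control valve): 0.98103 × 0.90901 × 0.82283 = 0.734

0.734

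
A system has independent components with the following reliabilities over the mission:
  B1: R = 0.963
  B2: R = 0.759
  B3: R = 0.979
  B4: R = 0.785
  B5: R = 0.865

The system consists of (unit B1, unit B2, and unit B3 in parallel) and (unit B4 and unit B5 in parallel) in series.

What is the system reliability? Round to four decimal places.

0.9708

Parallel (B1, B2, and B3): 1 − (1 − 0.963000)(1 − 0.759000)(1 − 0.979000) = 0.999813
Parallel (B4 and B5): 1 − (1 − 0.785000)(1 − 0.865000) = 0.970975
Series ([0.999813] and [0.970975]): 0.999813 × 0.970975 = 0.9708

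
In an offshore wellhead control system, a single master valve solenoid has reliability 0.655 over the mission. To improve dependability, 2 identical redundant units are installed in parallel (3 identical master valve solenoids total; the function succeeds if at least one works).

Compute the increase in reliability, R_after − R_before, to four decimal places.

R_before = 0.655
R_after = 1 − (1 − 0.655)^3 = 0.9589
ΔR = 0.9589 − 0.655 = 0.3039

0.3039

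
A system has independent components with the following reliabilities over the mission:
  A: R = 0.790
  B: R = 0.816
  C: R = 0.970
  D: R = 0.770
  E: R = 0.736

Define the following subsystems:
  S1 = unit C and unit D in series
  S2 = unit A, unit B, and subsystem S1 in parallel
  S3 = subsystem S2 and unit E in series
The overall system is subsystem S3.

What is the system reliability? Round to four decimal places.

0.7288

Series (C and D): 0.970000 × 0.770000 = 0.746900
Parallel (A, B, and [0.746900]): 1 − (1 − 0.790000)(1 − 0.816000)(1 − 0.746900) = 0.990220
Series ([0.990220] and E): 0.990220 × 0.736000 = 0.7288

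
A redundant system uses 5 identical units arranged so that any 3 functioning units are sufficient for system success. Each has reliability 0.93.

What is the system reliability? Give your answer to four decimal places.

0.9969

R = Σ_{i=3}^{5} C(5,i) p^i (1−p)^{5−i} with p = 0.93
C(5,3)·0.93^3·0.07^2 = 0.039413
C(5,4)·0.93^4·0.07^1 = 0.261818
C(5,5)·0.93^5·0.07^0 = 0.695688
Sum = 0.9969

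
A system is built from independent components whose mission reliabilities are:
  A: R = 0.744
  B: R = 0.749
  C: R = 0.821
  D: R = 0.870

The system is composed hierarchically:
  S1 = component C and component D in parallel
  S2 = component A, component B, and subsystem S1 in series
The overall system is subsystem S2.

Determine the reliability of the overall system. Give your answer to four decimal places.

0.5443

Parallel (C and D): 1 − (1 − 0.821000)(1 − 0.870000) = 0.976730
Series (A, B, and [0.976730]): 0.744000 × 0.749000 × 0.976730 = 0.5443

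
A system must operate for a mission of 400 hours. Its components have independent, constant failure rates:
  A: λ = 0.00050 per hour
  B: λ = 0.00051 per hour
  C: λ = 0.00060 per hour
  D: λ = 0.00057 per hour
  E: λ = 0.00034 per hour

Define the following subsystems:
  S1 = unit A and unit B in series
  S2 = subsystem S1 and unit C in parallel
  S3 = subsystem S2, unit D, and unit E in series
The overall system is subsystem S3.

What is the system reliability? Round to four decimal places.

0.6456

R(A) = exp(−0.00050 × 400) = 0.818731
R(B) = exp(−0.00051 × 400) = 0.815462
R(C) = exp(−0.00060 × 400) = 0.786628
R(D) = exp(−0.00057 × 400) = 0.796124
R(E) = exp(−0.00034 × 400) = 0.872843
Series (A and B): 0.818731 × 0.815462 = 0.667644
Parallel ([0.667644] and C): 1 − (1 − 0.667644)(1 − 0.786628) = 0.929085
Series ([0.929085], D, and E): 0.929085 × 0.796124 × 0.872843 = 0.6456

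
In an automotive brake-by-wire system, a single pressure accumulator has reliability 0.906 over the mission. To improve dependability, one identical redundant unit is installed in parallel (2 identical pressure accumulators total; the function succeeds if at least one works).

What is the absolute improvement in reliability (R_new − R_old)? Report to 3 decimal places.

0.085

R_before = 0.906
R_after = 1 − (1 − 0.906)^2 = 0.991
ΔR = 0.991 − 0.906 = 0.085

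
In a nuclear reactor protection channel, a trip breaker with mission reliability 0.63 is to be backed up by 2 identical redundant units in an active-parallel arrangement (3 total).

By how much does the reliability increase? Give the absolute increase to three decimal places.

R_before = 0.63
R_after = 1 − (1 − 0.63)^3 = 0.949
ΔR = 0.949 − 0.63 = 0.319

0.319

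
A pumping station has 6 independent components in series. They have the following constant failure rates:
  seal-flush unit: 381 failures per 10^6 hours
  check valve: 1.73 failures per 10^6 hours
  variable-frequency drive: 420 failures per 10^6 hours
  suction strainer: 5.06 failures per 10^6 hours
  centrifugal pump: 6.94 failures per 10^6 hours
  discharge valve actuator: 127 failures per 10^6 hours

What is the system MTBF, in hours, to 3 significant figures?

1060

Series of exponential components: λ_sys = Σ λ_i
λ_sys = 0.000381 + 0.00000173 + 0.000420 + 0.00000506 + 0.00000694 + 0.000127 = 9.4173e-04 /h
MTBF = 1 / λ_sys = 1060 h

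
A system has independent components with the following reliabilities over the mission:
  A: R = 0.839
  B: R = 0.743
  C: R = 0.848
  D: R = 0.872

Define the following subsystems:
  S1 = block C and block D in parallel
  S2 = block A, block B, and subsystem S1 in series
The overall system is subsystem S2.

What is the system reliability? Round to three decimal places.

Parallel (C and D): 1 − (1 − 0.84800)(1 − 0.87200) = 0.98054
Series (A, B, and [0.98054]): 0.83900 × 0.74300 × 0.98054 = 0.611

0.611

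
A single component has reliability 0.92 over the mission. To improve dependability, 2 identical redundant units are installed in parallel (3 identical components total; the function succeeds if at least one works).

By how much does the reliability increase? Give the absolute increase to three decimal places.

0.079

R_before = 0.92
R_after = 1 − (1 − 0.92)^3 = 0.999
ΔR = 0.999 − 0.92 = 0.079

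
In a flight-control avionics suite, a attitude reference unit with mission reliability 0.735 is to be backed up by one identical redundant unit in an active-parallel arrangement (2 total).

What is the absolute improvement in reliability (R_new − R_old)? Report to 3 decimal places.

0.195

R_before = 0.735
R_after = 1 − (1 − 0.735)^2 = 0.930
ΔR = 0.930 − 0.735 = 0.195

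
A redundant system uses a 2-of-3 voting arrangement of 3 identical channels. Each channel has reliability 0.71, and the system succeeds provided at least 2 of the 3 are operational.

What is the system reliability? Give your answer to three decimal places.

0.796

R = Σ_{i=2}^{3} C(3,i) p^i (1−p)^{3−i} with p = 0.71
C(3,2)·0.71^2·0.29^1 = 0.43857
C(3,3)·0.71^3·0.29^0 = 0.35791
Sum = 0.796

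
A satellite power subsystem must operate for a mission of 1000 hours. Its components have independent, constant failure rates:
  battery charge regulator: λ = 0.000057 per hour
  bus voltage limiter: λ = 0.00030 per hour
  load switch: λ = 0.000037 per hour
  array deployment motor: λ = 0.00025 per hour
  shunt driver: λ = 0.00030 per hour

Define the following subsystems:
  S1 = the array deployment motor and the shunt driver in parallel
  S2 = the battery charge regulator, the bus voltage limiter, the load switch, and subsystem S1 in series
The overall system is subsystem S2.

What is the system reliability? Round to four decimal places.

R(battery charge regulator) = exp(−0.000057 × 1000) = 0.944594
R(bus voltage limiter) = exp(−0.00030 × 1000) = 0.740818
R(load switch) = exp(−0.000037 × 1000) = 0.963676
R(array deployment motor) = exp(−0.00025 × 1000) = 0.778801
R(shunt driver) = exp(−0.00030 × 1000) = 0.740818
Parallel (array deployment motor and shunt driver): 1 − (1 − 0.778801)(1 − 0.740818) = 0.942669
Series (battery charge regulator, bus voltage limiter, load switch, and [0.942669]): 0.944594 × 0.740818 × 0.963676 × 0.942669 = 0.6357

0.6357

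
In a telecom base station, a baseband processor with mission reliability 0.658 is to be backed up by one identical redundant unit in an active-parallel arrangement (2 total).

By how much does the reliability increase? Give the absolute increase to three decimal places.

0.225

R_before = 0.658
R_after = 1 − (1 − 0.658)^2 = 0.883
ΔR = 0.883 − 0.658 = 0.225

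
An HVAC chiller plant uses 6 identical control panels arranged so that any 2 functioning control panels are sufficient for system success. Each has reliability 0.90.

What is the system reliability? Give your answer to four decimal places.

0.9999

R = Σ_{i=2}^{6} C(6,i) p^i (1−p)^{6−i} with p = 0.90
C(6,2)·0.90^2·0.10^4 = 0.001215
C(6,3)·0.90^3·0.10^3 = 0.014580
C(6,4)·0.90^4·0.10^2 = 0.098415
C(6,5)·0.90^5·0.10^1 = 0.354294
C(6,6)·0.90^6·0.10^0 = 0.531441
Sum = 0.9999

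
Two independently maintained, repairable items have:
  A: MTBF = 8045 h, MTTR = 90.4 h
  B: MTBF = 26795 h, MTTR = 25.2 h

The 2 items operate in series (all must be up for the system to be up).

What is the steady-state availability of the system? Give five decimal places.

0.98796

A(A) = MTBF/(MTBF+MTTR) = 8045/(8045+90.4) = 0.988888
A(B) = MTBF/(MTBF+MTTR) = 26795/(26795+25.2) = 0.999060
Series availability: 0.988888 × 0.999060 = 0.98796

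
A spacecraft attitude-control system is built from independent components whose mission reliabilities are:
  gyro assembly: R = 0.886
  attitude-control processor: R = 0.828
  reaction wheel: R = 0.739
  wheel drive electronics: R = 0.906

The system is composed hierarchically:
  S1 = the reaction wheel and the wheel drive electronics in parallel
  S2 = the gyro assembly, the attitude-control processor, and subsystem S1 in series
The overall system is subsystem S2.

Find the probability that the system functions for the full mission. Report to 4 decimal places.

0.7156

Parallel (reaction wheel and wheel drive electronics): 1 − (1 − 0.739000)(1 − 0.906000) = 0.975466
Series (gyro assembly, attitude-control processor, and [0.975466]): 0.886000 × 0.828000 × 0.975466 = 0.7156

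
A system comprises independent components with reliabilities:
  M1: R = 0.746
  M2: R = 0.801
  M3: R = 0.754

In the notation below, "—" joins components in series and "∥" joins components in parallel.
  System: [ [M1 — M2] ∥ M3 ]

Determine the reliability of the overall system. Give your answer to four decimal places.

0.9010

Series (M1 and M2): 0.746000 × 0.801000 = 0.597546
Parallel ([0.597546] and M3): 1 − (1 − 0.597546)(1 − 0.754000) = 0.9010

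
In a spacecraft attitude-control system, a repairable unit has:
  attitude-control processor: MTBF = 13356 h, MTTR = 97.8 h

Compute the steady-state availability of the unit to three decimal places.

0.993

A(attitude-control processor) = MTBF/(MTBF+MTTR) = 13356/(13356+97.8) = 0.993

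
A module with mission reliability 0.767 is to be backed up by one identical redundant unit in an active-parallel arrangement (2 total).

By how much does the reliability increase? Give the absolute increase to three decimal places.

0.179

R_before = 0.767
R_after = 1 − (1 − 0.767)^2 = 0.946
ΔR = 0.946 − 0.767 = 0.179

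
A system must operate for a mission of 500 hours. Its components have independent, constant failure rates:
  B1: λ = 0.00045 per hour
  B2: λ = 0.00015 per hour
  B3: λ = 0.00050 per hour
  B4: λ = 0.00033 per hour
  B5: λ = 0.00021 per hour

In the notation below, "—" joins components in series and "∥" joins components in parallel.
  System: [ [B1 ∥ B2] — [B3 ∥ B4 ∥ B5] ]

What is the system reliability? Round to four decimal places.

R(B1) = exp(−0.00045 × 500) = 0.798516
R(B2) = exp(−0.00015 × 500) = 0.927743
R(B3) = exp(−0.00050 × 500) = 0.778801
R(B4) = exp(−0.00033 × 500) = 0.847894
R(B5) = exp(−0.00021 × 500) = 0.900325
Parallel (B1 and B2): 1 − (1 − 0.798516)(1 − 0.927743) = 0.985441
Parallel (B3, B4, and B5): 1 − (1 − 0.778801)(1 − 0.847894)(1 − 0.900325) = 0.996646
Series ([0.985441] and [0.996646]): 0.985441 × 0.996646 = 0.9821

0.9821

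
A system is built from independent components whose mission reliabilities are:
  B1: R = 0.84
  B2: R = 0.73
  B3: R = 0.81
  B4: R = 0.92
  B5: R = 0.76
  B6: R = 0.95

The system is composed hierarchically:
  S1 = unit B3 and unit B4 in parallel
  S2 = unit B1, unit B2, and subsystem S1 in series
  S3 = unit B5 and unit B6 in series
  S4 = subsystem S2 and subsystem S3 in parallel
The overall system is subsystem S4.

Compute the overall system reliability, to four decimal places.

Parallel (B3 and B4): 1 − (1 − 0.810000)(1 − 0.920000) = 0.984800
Series (B1, B2, and [0.984800]): 0.840000 × 0.730000 × 0.984800 = 0.603879
Series (B5 and B6): 0.760000 × 0.950000 = 0.722000
Parallel ([0.603879] and [0.722000]): 1 − (1 − 0.603879)(1 − 0.722000) = 0.8899

0.8899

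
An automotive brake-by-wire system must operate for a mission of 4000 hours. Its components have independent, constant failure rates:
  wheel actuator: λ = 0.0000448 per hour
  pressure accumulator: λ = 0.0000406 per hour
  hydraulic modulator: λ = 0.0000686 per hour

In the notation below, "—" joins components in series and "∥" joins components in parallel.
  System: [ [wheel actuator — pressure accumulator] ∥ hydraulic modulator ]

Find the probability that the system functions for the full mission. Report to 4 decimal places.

0.9306

R(wheel actuator) = exp(−0.0000448 × 4000) = 0.835939
R(pressure accumulator) = exp(−0.0000406 × 4000) = 0.850101
R(hydraulic modulator) = exp(−0.0000686 × 4000) = 0.760028
Series (wheel actuator and pressure accumulator): 0.835939 × 0.850101 = 0.710633
Parallel ([0.710633] and hydraulic modulator): 1 − (1 − 0.710633)(1 − 0.760028) = 0.9306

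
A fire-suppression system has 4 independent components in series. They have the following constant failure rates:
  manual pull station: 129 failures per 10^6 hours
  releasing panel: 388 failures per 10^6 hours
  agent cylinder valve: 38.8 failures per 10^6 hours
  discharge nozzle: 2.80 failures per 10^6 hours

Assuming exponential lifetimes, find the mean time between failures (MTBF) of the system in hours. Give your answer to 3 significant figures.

Series of exponential components: λ_sys = Σ λ_i
λ_sys = 0.000129 + 0.000388 + 0.0000388 + 0.00000280 = 5.5860e-04 /h
MTBF = 1 / λ_sys = 1790 h

1790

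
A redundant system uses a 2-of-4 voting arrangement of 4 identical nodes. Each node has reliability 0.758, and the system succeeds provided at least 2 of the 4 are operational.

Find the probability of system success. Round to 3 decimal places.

0.954

R = Σ_{i=2}^{4} C(4,i) p^i (1−p)^{4−i} with p = 0.758
C(4,2)·0.758^2·0.242^2 = 0.20189
C(4,3)·0.758^3·0.242^1 = 0.42158
C(4,4)·0.758^4·0.242^0 = 0.33012
Sum = 0.954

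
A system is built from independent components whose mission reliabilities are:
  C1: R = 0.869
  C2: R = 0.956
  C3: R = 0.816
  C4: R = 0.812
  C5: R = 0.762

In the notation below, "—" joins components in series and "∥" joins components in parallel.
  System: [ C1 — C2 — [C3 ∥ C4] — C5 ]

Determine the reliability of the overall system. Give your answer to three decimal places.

Parallel (C3 and C4): 1 − (1 − 0.81600)(1 − 0.81200) = 0.96541
Series (C1, C2, [0.96541], and C5): 0.86900 × 0.95600 × 0.96541 × 0.76200 = 0.611

0.611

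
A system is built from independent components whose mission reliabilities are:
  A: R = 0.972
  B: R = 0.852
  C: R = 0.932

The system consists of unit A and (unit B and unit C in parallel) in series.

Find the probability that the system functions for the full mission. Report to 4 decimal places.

Parallel (B and C): 1 − (1 − 0.852000)(1 − 0.932000) = 0.989936
Series (A and [0.989936]): 0.972000 × 0.989936 = 0.9622

0.9622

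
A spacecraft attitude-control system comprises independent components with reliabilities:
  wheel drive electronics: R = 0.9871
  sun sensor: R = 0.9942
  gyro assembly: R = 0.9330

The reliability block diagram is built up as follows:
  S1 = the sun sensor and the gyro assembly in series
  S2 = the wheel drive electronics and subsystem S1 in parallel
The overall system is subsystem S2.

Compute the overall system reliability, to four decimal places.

0.9991

Series (sun sensor and gyro assembly): 0.994200 × 0.933000 = 0.927589
Parallel (wheel drive electronics and [0.927589]): 1 − (1 − 0.987100)(1 − 0.927589) = 0.9991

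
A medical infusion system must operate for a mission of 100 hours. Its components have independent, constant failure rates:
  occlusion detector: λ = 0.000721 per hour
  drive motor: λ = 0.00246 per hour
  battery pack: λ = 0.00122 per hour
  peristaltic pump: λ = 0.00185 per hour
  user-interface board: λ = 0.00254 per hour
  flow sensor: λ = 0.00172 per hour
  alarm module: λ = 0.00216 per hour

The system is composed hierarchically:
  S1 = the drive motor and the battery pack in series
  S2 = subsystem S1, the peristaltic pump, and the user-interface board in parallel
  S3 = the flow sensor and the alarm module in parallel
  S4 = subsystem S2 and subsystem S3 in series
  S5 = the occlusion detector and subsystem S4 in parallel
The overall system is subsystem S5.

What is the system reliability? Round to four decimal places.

R(occlusion detector) = exp(−0.000721 × 100) = 0.930438
R(drive motor) = exp(−0.00246 × 100) = 0.781922
R(battery pack) = exp(−0.00122 × 100) = 0.885148
R(peristaltic pump) = exp(−0.00185 × 100) = 0.831104
R(user-interface board) = exp(−0.00254 × 100) = 0.775692
R(flow sensor) = exp(−0.00172 × 100) = 0.841979
R(alarm module) = exp(−0.00216 × 100) = 0.805735
Series (drive motor and battery pack): 0.781922 × 0.885148 = 0.692117
Parallel ([0.692117], peristaltic pump, and user-interface board): 1 − (1 − 0.692117)(1 − 0.831104)(1 − 0.775692) = 0.988336
Parallel (flow sensor and alarm module): 1 − (1 − 0.841979)(1 − 0.805735) = 0.969302
Series ([0.988336] and [0.969302]): 0.988336 × 0.969302 = 0.957996
Parallel (occlusion detector and [0.957996]): 1 − (1 − 0.930438)(1 − 0.957996) = 0.9971

0.9971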